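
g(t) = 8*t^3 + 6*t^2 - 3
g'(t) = 24*t^2 + 12*t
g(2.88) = 237.87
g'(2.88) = 233.63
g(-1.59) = -19.99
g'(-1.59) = 41.59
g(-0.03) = -2.99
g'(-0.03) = -0.34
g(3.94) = 579.45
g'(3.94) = 419.85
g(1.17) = 18.03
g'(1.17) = 46.89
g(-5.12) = -919.46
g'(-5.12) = 567.71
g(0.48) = -0.73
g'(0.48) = 11.29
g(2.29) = 124.54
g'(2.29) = 153.34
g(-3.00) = -165.00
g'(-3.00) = 180.00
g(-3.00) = -165.00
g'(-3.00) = 180.00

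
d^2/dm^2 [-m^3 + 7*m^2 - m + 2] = 14 - 6*m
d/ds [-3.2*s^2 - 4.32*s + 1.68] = -6.4*s - 4.32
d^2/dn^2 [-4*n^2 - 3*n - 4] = -8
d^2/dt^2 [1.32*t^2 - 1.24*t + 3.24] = 2.64000000000000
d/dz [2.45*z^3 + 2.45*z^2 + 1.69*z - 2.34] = 7.35*z^2 + 4.9*z + 1.69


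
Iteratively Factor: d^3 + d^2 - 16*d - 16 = (d + 1)*(d^2 - 16) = (d - 4)*(d + 1)*(d + 4)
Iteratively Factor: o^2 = (o)*(o)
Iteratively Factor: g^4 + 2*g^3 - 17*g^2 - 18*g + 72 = (g + 4)*(g^3 - 2*g^2 - 9*g + 18) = (g - 2)*(g + 4)*(g^2 - 9) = (g - 3)*(g - 2)*(g + 4)*(g + 3)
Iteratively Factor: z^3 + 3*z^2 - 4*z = (z + 4)*(z^2 - z) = z*(z + 4)*(z - 1)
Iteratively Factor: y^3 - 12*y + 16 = (y - 2)*(y^2 + 2*y - 8) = (y - 2)^2*(y + 4)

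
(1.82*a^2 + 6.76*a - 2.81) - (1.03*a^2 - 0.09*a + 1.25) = 0.79*a^2 + 6.85*a - 4.06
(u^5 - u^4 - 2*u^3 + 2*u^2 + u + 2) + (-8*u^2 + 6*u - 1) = u^5 - u^4 - 2*u^3 - 6*u^2 + 7*u + 1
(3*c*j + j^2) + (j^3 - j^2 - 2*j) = 3*c*j + j^3 - 2*j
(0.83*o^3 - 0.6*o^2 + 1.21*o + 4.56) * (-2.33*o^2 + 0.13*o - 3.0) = -1.9339*o^5 + 1.5059*o^4 - 5.3873*o^3 - 8.6675*o^2 - 3.0372*o - 13.68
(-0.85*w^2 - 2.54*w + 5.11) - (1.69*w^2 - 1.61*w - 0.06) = -2.54*w^2 - 0.93*w + 5.17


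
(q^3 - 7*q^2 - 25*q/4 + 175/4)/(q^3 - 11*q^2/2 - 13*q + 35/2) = (q - 5/2)/(q - 1)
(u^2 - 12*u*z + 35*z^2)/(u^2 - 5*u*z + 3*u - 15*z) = (u - 7*z)/(u + 3)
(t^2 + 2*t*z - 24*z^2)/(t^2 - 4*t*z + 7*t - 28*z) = (t + 6*z)/(t + 7)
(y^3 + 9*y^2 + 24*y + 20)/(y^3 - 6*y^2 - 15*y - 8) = (y^3 + 9*y^2 + 24*y + 20)/(y^3 - 6*y^2 - 15*y - 8)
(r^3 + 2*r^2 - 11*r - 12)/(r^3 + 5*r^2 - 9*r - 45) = (r^2 + 5*r + 4)/(r^2 + 8*r + 15)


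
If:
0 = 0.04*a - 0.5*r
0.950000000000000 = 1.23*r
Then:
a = 9.65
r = 0.77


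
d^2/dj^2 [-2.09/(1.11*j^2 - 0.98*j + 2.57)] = (5.150178*j^2 - 4.547004*j - 2.09*(2.22*j - 0.98)*(4.44*j - 1.96) + 11.924286)/(1.11*j^2 - 0.98*j + 2.57)^3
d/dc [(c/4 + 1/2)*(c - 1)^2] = 3*c^2/4 - 3/4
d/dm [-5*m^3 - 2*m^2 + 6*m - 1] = -15*m^2 - 4*m + 6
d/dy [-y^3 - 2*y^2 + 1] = y*(-3*y - 4)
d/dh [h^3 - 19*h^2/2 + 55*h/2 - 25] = 3*h^2 - 19*h + 55/2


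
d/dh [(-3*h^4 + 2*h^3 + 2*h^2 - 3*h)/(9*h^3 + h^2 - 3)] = (-27*h^6 - 6*h^5 - 16*h^4 + 90*h^3 - 15*h^2 - 12*h + 9)/(81*h^6 + 18*h^5 + h^4 - 54*h^3 - 6*h^2 + 9)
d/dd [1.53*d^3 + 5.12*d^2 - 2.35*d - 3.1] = 4.59*d^2 + 10.24*d - 2.35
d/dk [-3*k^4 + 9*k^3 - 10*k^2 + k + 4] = -12*k^3 + 27*k^2 - 20*k + 1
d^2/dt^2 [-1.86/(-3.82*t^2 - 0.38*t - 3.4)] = (-54.283728*t^2 - 5.399952*t + 1.86*(7.64*t + 0.38)*(15.28*t + 0.76) - 48.31536)/(3.82*t^2 + 0.38*t + 3.4)^3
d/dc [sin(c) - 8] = cos(c)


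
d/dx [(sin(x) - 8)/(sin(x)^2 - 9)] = (16*sin(x) + cos(x)^2 - 10)*cos(x)/(sin(x)^2 - 9)^2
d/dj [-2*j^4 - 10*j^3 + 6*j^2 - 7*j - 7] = -8*j^3 - 30*j^2 + 12*j - 7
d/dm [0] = 0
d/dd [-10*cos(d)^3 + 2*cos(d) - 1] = 2*(15*cos(d)^2 - 1)*sin(d)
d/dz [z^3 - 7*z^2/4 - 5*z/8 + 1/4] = 3*z^2 - 7*z/2 - 5/8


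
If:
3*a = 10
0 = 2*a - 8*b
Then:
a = 10/3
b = 5/6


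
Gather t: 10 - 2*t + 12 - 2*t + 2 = 24 - 4*t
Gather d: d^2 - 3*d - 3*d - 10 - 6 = d^2 - 6*d - 16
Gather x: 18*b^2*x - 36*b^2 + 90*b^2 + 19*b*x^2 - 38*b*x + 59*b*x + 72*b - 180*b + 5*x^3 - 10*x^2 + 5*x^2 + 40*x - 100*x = 54*b^2 - 108*b + 5*x^3 + x^2*(19*b - 5) + x*(18*b^2 + 21*b - 60)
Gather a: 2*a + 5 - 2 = 2*a + 3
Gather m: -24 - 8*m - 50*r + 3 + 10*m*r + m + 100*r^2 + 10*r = m*(10*r - 7) + 100*r^2 - 40*r - 21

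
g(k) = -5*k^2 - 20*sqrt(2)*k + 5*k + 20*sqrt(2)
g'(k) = -10*k - 20*sqrt(2) + 5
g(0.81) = 6.14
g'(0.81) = -31.38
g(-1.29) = 50.00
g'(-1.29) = -10.38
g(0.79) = 6.77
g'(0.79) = -31.18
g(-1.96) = 54.71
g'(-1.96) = -3.68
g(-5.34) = 10.04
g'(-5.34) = 30.12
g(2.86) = -79.21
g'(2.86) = -51.88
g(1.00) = 0.00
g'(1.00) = -33.28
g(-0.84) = 44.32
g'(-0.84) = -14.88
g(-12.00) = -412.30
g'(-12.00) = 96.72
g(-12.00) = -412.30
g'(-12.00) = 96.72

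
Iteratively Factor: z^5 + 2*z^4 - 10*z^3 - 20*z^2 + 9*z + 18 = (z - 3)*(z^4 + 5*z^3 + 5*z^2 - 5*z - 6) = (z - 3)*(z + 3)*(z^3 + 2*z^2 - z - 2) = (z - 3)*(z - 1)*(z + 3)*(z^2 + 3*z + 2) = (z - 3)*(z - 1)*(z + 1)*(z + 3)*(z + 2)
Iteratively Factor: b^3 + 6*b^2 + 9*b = (b)*(b^2 + 6*b + 9) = b*(b + 3)*(b + 3)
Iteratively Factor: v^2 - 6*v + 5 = (v - 5)*(v - 1)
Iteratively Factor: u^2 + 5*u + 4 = (u + 4)*(u + 1)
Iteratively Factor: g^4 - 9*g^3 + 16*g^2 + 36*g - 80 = (g - 4)*(g^3 - 5*g^2 - 4*g + 20) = (g - 5)*(g - 4)*(g^2 - 4) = (g - 5)*(g - 4)*(g + 2)*(g - 2)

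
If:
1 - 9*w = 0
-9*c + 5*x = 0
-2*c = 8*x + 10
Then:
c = -25/41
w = 1/9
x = -45/41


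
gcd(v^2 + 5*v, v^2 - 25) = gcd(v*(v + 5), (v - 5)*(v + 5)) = v + 5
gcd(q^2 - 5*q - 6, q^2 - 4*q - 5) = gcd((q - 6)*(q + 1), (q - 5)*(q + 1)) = q + 1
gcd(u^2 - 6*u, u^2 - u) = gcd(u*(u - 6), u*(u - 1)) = u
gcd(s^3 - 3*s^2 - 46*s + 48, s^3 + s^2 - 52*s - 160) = s - 8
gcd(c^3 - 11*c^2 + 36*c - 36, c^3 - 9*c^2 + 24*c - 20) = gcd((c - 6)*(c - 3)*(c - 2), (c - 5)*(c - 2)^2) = c - 2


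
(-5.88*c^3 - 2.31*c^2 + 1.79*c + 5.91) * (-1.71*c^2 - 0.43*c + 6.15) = 10.0548*c^5 + 6.4785*c^4 - 38.2296*c^3 - 25.0823*c^2 + 8.4672*c + 36.3465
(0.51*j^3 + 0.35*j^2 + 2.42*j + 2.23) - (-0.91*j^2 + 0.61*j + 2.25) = 0.51*j^3 + 1.26*j^2 + 1.81*j - 0.02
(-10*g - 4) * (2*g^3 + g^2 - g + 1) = -20*g^4 - 18*g^3 + 6*g^2 - 6*g - 4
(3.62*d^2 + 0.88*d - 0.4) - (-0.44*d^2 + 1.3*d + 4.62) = 4.06*d^2 - 0.42*d - 5.02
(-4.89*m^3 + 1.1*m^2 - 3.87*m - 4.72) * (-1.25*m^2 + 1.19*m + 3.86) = 6.1125*m^5 - 7.1941*m^4 - 12.7289*m^3 + 5.5407*m^2 - 20.555*m - 18.2192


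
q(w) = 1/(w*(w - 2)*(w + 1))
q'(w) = -1/(w*(w - 2)*(w + 1)^2) - 1/(w*(w - 2)^2*(w + 1)) - 1/(w^2*(w - 2)*(w + 1)) = (-w*(w - 2) - w*(w + 1) - (w - 2)*(w + 1))/(w^2*(w - 2)^2*(w + 1)^2)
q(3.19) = 0.06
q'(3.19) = -0.09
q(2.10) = 1.54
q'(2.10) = -16.59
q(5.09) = 0.01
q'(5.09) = -0.01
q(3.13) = 0.07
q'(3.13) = -0.10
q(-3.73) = -0.02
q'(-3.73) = -0.01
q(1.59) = -0.59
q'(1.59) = -0.84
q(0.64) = -0.70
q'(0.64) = 1.01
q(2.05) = 3.20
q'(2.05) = -66.58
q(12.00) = 0.00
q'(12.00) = 0.00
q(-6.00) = 0.00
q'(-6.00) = 0.00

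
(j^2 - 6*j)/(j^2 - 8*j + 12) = j/(j - 2)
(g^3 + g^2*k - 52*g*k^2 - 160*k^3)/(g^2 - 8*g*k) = g + 9*k + 20*k^2/g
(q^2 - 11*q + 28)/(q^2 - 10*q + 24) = (q - 7)/(q - 6)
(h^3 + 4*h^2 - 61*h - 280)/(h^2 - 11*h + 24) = (h^2 + 12*h + 35)/(h - 3)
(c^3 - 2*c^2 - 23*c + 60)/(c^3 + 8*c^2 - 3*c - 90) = (c - 4)/(c + 6)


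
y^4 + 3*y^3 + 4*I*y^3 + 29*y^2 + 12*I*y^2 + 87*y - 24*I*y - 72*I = (y + 3)*(y - 3*I)*(y - I)*(y + 8*I)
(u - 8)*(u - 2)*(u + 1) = u^3 - 9*u^2 + 6*u + 16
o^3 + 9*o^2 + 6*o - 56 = (o - 2)*(o + 4)*(o + 7)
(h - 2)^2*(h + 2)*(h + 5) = h^4 + 3*h^3 - 14*h^2 - 12*h + 40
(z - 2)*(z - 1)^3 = z^4 - 5*z^3 + 9*z^2 - 7*z + 2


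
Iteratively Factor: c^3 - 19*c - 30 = (c + 3)*(c^2 - 3*c - 10) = (c + 2)*(c + 3)*(c - 5)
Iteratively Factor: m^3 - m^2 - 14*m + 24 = (m - 2)*(m^2 + m - 12) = (m - 2)*(m + 4)*(m - 3)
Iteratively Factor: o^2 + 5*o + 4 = (o + 4)*(o + 1)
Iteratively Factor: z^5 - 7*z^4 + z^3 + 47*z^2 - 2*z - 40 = (z + 1)*(z^4 - 8*z^3 + 9*z^2 + 38*z - 40) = (z - 5)*(z + 1)*(z^3 - 3*z^2 - 6*z + 8) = (z - 5)*(z + 1)*(z + 2)*(z^2 - 5*z + 4) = (z - 5)*(z - 1)*(z + 1)*(z + 2)*(z - 4)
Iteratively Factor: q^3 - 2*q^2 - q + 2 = (q - 2)*(q^2 - 1) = (q - 2)*(q + 1)*(q - 1)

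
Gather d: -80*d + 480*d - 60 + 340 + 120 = 400*d + 400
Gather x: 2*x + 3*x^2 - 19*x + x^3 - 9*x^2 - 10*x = x^3 - 6*x^2 - 27*x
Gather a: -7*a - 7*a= -14*a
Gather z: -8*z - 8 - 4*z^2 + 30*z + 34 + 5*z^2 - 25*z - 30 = z^2 - 3*z - 4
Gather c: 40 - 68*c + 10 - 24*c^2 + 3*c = -24*c^2 - 65*c + 50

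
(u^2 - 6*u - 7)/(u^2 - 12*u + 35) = (u + 1)/(u - 5)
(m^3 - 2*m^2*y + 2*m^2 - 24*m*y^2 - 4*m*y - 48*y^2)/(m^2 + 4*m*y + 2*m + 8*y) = m - 6*y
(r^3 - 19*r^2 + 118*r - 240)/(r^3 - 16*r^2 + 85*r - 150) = (r - 8)/(r - 5)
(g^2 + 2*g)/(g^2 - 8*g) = (g + 2)/(g - 8)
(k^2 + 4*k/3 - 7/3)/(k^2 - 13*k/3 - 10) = (-3*k^2 - 4*k + 7)/(-3*k^2 + 13*k + 30)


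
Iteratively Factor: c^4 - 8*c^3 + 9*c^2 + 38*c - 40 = (c + 2)*(c^3 - 10*c^2 + 29*c - 20) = (c - 4)*(c + 2)*(c^2 - 6*c + 5) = (c - 4)*(c - 1)*(c + 2)*(c - 5)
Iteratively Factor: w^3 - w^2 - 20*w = (w + 4)*(w^2 - 5*w) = w*(w + 4)*(w - 5)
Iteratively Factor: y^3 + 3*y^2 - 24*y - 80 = (y + 4)*(y^2 - y - 20) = (y + 4)^2*(y - 5)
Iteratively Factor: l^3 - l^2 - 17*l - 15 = (l - 5)*(l^2 + 4*l + 3) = (l - 5)*(l + 1)*(l + 3)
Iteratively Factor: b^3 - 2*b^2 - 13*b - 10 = (b + 1)*(b^2 - 3*b - 10) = (b - 5)*(b + 1)*(b + 2)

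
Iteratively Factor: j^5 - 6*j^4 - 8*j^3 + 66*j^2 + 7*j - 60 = (j + 3)*(j^4 - 9*j^3 + 19*j^2 + 9*j - 20) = (j - 1)*(j + 3)*(j^3 - 8*j^2 + 11*j + 20) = (j - 4)*(j - 1)*(j + 3)*(j^2 - 4*j - 5) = (j - 4)*(j - 1)*(j + 1)*(j + 3)*(j - 5)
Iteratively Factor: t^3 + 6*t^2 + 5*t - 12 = (t + 3)*(t^2 + 3*t - 4) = (t + 3)*(t + 4)*(t - 1)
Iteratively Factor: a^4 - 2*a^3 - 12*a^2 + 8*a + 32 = (a - 4)*(a^3 + 2*a^2 - 4*a - 8) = (a - 4)*(a + 2)*(a^2 - 4) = (a - 4)*(a + 2)^2*(a - 2)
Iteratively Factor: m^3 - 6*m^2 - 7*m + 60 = (m + 3)*(m^2 - 9*m + 20) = (m - 4)*(m + 3)*(m - 5)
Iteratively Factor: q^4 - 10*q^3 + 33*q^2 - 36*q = (q - 4)*(q^3 - 6*q^2 + 9*q) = q*(q - 4)*(q^2 - 6*q + 9) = q*(q - 4)*(q - 3)*(q - 3)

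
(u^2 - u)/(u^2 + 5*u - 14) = u*(u - 1)/(u^2 + 5*u - 14)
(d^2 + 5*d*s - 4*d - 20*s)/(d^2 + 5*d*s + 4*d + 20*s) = (d - 4)/(d + 4)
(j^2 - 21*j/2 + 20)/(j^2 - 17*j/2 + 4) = (2*j - 5)/(2*j - 1)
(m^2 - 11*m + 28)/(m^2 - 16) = (m - 7)/(m + 4)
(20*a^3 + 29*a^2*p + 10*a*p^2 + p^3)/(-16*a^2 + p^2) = (5*a^2 + 6*a*p + p^2)/(-4*a + p)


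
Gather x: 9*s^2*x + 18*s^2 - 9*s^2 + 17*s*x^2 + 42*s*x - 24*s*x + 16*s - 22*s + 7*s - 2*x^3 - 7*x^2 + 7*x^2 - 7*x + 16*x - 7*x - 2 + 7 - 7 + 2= 9*s^2 + 17*s*x^2 + s - 2*x^3 + x*(9*s^2 + 18*s + 2)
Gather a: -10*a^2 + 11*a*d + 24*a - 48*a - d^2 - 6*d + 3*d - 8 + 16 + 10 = -10*a^2 + a*(11*d - 24) - d^2 - 3*d + 18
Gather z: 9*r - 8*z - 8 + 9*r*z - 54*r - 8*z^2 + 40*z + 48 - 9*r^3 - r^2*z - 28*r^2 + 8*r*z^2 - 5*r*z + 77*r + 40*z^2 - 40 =-9*r^3 - 28*r^2 + 32*r + z^2*(8*r + 32) + z*(-r^2 + 4*r + 32)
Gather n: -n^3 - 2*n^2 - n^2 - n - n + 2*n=-n^3 - 3*n^2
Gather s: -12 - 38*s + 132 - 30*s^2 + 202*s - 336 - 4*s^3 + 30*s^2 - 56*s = -4*s^3 + 108*s - 216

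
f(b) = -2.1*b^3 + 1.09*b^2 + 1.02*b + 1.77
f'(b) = -6.3*b^2 + 2.18*b + 1.02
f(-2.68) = 47.29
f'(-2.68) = -50.07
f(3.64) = -81.36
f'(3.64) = -74.52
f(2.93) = -38.71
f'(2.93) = -46.68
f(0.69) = 2.30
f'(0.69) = -0.48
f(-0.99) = 3.87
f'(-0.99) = -7.31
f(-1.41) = 8.39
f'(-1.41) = -14.58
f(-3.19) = 77.78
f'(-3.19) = -70.04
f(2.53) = -22.68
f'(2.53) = -33.79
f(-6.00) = 488.49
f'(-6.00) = -238.86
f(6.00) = -406.47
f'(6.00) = -212.70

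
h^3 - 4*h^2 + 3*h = h*(h - 3)*(h - 1)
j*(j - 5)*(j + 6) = j^3 + j^2 - 30*j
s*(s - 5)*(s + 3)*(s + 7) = s^4 + 5*s^3 - 29*s^2 - 105*s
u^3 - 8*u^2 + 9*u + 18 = (u - 6)*(u - 3)*(u + 1)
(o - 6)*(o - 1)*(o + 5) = o^3 - 2*o^2 - 29*o + 30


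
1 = 1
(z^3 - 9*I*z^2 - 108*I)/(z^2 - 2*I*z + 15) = (z^2 - 12*I*z - 36)/(z - 5*I)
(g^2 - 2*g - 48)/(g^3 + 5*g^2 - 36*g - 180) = (g - 8)/(g^2 - g - 30)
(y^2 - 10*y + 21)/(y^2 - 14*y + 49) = (y - 3)/(y - 7)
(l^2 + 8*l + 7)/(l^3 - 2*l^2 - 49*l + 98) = (l + 1)/(l^2 - 9*l + 14)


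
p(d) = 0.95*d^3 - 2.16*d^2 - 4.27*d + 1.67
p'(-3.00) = 34.34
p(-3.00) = -30.61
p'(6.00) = 72.41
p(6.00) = 103.49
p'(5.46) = 57.11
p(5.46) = 68.60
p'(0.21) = -5.05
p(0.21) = 0.69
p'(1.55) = -4.12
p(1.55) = -6.60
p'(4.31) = 30.05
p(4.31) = 19.20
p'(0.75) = -5.91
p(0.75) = -2.35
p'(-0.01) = -4.23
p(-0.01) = 1.71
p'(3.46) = 14.90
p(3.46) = 0.39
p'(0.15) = -4.85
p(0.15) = 0.98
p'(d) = 2.85*d^2 - 4.32*d - 4.27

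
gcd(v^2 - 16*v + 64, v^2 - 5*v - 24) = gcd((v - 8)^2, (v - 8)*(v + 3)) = v - 8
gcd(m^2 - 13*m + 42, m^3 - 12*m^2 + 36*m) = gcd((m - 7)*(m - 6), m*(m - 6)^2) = m - 6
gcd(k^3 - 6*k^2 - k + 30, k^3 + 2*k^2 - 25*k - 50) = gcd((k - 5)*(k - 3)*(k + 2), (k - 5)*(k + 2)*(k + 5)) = k^2 - 3*k - 10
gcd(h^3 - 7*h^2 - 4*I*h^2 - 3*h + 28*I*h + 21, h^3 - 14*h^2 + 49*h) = h - 7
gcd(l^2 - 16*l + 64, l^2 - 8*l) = l - 8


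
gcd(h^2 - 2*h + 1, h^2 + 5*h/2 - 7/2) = h - 1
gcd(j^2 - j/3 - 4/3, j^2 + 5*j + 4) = j + 1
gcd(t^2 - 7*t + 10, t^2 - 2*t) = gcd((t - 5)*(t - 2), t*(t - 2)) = t - 2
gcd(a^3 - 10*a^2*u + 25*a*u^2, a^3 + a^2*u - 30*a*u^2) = -a^2 + 5*a*u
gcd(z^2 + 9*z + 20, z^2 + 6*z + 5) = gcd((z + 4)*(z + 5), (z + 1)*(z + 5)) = z + 5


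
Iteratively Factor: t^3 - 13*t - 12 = (t + 3)*(t^2 - 3*t - 4) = (t - 4)*(t + 3)*(t + 1)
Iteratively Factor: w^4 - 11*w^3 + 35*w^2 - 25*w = (w - 5)*(w^3 - 6*w^2 + 5*w) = w*(w - 5)*(w^2 - 6*w + 5) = w*(w - 5)*(w - 1)*(w - 5)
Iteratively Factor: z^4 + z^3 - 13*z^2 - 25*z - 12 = (z + 1)*(z^3 - 13*z - 12) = (z - 4)*(z + 1)*(z^2 + 4*z + 3) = (z - 4)*(z + 1)^2*(z + 3)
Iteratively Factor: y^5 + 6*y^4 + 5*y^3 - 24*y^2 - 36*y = (y - 2)*(y^4 + 8*y^3 + 21*y^2 + 18*y) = (y - 2)*(y + 2)*(y^3 + 6*y^2 + 9*y) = (y - 2)*(y + 2)*(y + 3)*(y^2 + 3*y) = y*(y - 2)*(y + 2)*(y + 3)*(y + 3)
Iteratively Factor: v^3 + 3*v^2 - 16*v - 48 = (v + 4)*(v^2 - v - 12) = (v - 4)*(v + 4)*(v + 3)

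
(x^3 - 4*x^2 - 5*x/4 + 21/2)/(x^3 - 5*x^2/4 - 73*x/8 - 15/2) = 2*(2*x^2 - 11*x + 14)/(4*x^2 - 11*x - 20)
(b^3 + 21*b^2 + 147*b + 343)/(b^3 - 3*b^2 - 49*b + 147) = (b^2 + 14*b + 49)/(b^2 - 10*b + 21)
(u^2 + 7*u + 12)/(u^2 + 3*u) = (u + 4)/u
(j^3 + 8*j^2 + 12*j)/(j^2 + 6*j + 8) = j*(j + 6)/(j + 4)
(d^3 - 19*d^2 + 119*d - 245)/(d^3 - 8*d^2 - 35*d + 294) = (d - 5)/(d + 6)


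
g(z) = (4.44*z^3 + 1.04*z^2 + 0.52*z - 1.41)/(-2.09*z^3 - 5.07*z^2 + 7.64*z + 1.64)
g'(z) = (6.27*z^2 + 10.14*z - 7.64)*(4.44*z^3 + 1.04*z^2 + 0.52*z - 1.41)/(-2.09*z^3 - 5.07*z^2 + 7.64*z + 1.64)^2 + (13.32*z^2 + 2.08*z + 0.52)/(-2.09*z^3 - 5.07*z^2 + 7.64*z + 1.64) = (-20.3372*z^4 + 70.0168*z^3 + 23.5861*z^2 - 10.8862*z + 11.6252)/(4.3681*z^6 + 21.1926*z^5 - 6.2303*z^4 - 84.3248*z^3 + 41.74*z^2 + 25.0592*z + 2.6896)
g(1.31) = -6.30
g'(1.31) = 44.16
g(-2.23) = 2.68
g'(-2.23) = -3.71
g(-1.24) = 0.77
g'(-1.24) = -0.89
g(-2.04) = 2.07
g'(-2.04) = -2.72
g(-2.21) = 2.60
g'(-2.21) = -3.58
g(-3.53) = -54.16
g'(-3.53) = -501.89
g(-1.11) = 0.66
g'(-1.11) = -0.71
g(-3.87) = -14.19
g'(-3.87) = -27.51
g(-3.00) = 10.83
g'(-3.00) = -29.88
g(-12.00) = -2.70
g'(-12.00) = -0.07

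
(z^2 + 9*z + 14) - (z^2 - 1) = 9*z + 15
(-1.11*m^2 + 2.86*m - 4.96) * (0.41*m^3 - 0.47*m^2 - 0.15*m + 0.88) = -0.4551*m^5 + 1.6943*m^4 - 3.2113*m^3 + 0.9254*m^2 + 3.2608*m - 4.3648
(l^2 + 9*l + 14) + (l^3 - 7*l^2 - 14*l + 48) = l^3 - 6*l^2 - 5*l + 62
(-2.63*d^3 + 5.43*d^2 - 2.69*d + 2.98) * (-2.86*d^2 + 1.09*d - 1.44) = 7.5218*d^5 - 18.3965*d^4 + 17.3993*d^3 - 19.2741*d^2 + 7.1218*d - 4.2912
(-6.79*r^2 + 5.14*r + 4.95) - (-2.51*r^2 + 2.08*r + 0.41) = -4.28*r^2 + 3.06*r + 4.54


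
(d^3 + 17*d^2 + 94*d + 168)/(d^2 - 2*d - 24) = (d^2 + 13*d + 42)/(d - 6)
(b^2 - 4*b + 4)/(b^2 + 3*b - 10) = (b - 2)/(b + 5)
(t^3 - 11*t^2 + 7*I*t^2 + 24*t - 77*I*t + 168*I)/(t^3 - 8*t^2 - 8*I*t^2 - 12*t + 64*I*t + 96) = (t^2 + t*(-3 + 7*I) - 21*I)/(t^2 - 8*I*t - 12)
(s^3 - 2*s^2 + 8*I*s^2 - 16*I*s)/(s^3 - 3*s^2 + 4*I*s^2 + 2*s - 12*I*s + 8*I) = s*(s + 8*I)/(s^2 + s*(-1 + 4*I) - 4*I)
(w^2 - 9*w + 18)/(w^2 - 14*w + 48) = (w - 3)/(w - 8)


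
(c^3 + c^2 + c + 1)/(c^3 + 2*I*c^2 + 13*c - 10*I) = (c^2 + c*(1 + I) + I)/(c^2 + 3*I*c + 10)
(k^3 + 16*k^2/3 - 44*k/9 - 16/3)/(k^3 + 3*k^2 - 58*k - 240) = (9*k^2 - 6*k - 8)/(9*(k^2 - 3*k - 40))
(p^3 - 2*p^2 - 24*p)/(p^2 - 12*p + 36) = p*(p + 4)/(p - 6)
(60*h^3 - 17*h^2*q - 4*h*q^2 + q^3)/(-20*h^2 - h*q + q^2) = -3*h + q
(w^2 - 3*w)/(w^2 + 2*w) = (w - 3)/(w + 2)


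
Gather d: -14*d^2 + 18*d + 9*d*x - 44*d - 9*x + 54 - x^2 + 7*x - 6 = -14*d^2 + d*(9*x - 26) - x^2 - 2*x + 48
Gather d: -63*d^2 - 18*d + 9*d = -63*d^2 - 9*d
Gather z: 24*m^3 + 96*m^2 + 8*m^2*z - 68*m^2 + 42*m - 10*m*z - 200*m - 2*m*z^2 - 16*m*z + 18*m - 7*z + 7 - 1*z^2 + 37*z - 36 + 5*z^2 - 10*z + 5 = 24*m^3 + 28*m^2 - 140*m + z^2*(4 - 2*m) + z*(8*m^2 - 26*m + 20) - 24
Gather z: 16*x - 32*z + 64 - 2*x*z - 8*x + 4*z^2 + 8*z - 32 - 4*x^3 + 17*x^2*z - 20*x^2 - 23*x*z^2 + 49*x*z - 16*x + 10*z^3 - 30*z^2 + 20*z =-4*x^3 - 20*x^2 - 8*x + 10*z^3 + z^2*(-23*x - 26) + z*(17*x^2 + 47*x - 4) + 32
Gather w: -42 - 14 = -56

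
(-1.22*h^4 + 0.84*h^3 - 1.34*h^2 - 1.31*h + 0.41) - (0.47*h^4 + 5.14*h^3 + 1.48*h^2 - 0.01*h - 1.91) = -1.69*h^4 - 4.3*h^3 - 2.82*h^2 - 1.3*h + 2.32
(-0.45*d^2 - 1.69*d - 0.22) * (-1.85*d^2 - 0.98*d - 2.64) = 0.8325*d^4 + 3.5675*d^3 + 3.2512*d^2 + 4.6772*d + 0.5808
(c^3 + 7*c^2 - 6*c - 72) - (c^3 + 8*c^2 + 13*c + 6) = -c^2 - 19*c - 78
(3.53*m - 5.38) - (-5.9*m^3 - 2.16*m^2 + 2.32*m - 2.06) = 5.9*m^3 + 2.16*m^2 + 1.21*m - 3.32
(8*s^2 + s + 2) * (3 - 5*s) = -40*s^3 + 19*s^2 - 7*s + 6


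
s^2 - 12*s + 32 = (s - 8)*(s - 4)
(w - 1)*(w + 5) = w^2 + 4*w - 5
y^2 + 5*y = y*(y + 5)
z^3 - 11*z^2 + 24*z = z*(z - 8)*(z - 3)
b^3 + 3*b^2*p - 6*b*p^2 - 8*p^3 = (b - 2*p)*(b + p)*(b + 4*p)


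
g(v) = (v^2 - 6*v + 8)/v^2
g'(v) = (2*v - 6)/v^2 - 2*(v^2 - 6*v + 8)/v^3 = 2*(3*v - 8)/v^3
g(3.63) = -0.05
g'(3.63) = 0.12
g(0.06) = 2123.22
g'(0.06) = -72407.41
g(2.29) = -0.09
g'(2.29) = -0.19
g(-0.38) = 72.19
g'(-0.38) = 333.14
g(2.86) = -0.12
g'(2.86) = 0.05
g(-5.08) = 2.49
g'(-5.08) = 0.35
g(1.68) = 0.26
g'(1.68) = -1.25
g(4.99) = 0.12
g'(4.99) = 0.11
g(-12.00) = 1.56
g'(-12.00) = 0.05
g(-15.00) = 1.44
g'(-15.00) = 0.03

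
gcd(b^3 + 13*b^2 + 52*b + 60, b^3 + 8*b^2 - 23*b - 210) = b + 6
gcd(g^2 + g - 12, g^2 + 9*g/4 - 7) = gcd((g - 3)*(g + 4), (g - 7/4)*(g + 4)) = g + 4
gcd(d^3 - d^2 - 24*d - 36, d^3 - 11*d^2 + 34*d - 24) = d - 6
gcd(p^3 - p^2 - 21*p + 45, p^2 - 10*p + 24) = 1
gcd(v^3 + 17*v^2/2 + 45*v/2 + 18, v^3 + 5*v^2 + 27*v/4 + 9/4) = v^2 + 9*v/2 + 9/2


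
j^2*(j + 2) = j^3 + 2*j^2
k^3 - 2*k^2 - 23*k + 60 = (k - 4)*(k - 3)*(k + 5)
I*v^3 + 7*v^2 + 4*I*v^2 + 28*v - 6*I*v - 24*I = (v + 4)*(v - 6*I)*(I*v + 1)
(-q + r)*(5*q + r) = -5*q^2 + 4*q*r + r^2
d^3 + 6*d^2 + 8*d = d*(d + 2)*(d + 4)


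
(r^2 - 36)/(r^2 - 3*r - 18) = (r + 6)/(r + 3)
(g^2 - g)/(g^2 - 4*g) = (g - 1)/(g - 4)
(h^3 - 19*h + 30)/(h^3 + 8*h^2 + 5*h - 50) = (h - 3)/(h + 5)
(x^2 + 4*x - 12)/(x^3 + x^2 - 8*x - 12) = (x^2 + 4*x - 12)/(x^3 + x^2 - 8*x - 12)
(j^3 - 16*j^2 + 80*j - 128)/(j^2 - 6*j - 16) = (j^2 - 8*j + 16)/(j + 2)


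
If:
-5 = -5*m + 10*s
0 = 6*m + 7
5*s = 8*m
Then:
No Solution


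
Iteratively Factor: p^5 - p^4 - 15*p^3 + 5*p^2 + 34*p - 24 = (p - 4)*(p^4 + 3*p^3 - 3*p^2 - 7*p + 6) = (p - 4)*(p + 2)*(p^3 + p^2 - 5*p + 3) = (p - 4)*(p - 1)*(p + 2)*(p^2 + 2*p - 3) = (p - 4)*(p - 1)^2*(p + 2)*(p + 3)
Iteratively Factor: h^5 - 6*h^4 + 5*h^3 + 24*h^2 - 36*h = (h - 3)*(h^4 - 3*h^3 - 4*h^2 + 12*h) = h*(h - 3)*(h^3 - 3*h^2 - 4*h + 12) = h*(h - 3)*(h - 2)*(h^2 - h - 6) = h*(h - 3)*(h - 2)*(h + 2)*(h - 3)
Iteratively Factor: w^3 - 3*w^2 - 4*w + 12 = (w + 2)*(w^2 - 5*w + 6) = (w - 2)*(w + 2)*(w - 3)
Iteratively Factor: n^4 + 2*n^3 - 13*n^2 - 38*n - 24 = (n - 4)*(n^3 + 6*n^2 + 11*n + 6) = (n - 4)*(n + 3)*(n^2 + 3*n + 2) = (n - 4)*(n + 1)*(n + 3)*(n + 2)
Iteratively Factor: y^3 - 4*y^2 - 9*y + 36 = (y + 3)*(y^2 - 7*y + 12) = (y - 4)*(y + 3)*(y - 3)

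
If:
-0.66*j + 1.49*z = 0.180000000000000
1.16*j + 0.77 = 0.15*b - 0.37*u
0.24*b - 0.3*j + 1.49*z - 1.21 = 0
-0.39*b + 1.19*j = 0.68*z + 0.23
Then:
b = 2.27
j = 1.35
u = -5.39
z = 0.72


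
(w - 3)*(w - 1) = w^2 - 4*w + 3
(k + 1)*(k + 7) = k^2 + 8*k + 7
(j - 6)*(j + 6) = j^2 - 36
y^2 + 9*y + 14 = (y + 2)*(y + 7)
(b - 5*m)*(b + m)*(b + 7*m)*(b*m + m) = b^4*m + 3*b^3*m^2 + b^3*m - 33*b^2*m^3 + 3*b^2*m^2 - 35*b*m^4 - 33*b*m^3 - 35*m^4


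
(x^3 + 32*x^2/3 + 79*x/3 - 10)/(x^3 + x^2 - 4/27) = 9*(x^2 + 11*x + 30)/(9*x^2 + 12*x + 4)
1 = 1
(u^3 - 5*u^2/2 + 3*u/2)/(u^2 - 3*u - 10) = u*(-2*u^2 + 5*u - 3)/(2*(-u^2 + 3*u + 10))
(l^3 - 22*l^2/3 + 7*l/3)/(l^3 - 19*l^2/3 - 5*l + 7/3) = l/(l + 1)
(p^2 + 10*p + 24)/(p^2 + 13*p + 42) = (p + 4)/(p + 7)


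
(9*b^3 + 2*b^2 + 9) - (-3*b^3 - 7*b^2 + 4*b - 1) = 12*b^3 + 9*b^2 - 4*b + 10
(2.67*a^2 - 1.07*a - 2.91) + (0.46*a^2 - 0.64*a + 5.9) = 3.13*a^2 - 1.71*a + 2.99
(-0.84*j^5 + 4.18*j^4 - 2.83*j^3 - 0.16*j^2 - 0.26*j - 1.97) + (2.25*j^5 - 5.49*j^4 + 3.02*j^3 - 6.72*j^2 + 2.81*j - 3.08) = 1.41*j^5 - 1.31*j^4 + 0.19*j^3 - 6.88*j^2 + 2.55*j - 5.05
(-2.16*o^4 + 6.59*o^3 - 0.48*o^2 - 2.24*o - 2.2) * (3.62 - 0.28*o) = 0.6048*o^5 - 9.6644*o^4 + 23.9902*o^3 - 1.1104*o^2 - 7.4928*o - 7.964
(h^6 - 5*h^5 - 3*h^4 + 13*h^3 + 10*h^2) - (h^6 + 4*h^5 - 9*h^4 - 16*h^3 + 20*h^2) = -9*h^5 + 6*h^4 + 29*h^3 - 10*h^2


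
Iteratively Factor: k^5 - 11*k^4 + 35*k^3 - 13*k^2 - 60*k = (k - 4)*(k^4 - 7*k^3 + 7*k^2 + 15*k) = (k - 4)*(k + 1)*(k^3 - 8*k^2 + 15*k) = (k - 4)*(k - 3)*(k + 1)*(k^2 - 5*k) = k*(k - 4)*(k - 3)*(k + 1)*(k - 5)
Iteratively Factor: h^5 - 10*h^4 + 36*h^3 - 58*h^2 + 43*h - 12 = (h - 3)*(h^4 - 7*h^3 + 15*h^2 - 13*h + 4) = (h - 4)*(h - 3)*(h^3 - 3*h^2 + 3*h - 1) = (h - 4)*(h - 3)*(h - 1)*(h^2 - 2*h + 1) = (h - 4)*(h - 3)*(h - 1)^2*(h - 1)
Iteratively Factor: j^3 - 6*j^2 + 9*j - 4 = (j - 1)*(j^2 - 5*j + 4) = (j - 1)^2*(j - 4)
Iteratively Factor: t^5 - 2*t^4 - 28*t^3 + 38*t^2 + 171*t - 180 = (t - 1)*(t^4 - t^3 - 29*t^2 + 9*t + 180) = (t - 5)*(t - 1)*(t^3 + 4*t^2 - 9*t - 36) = (t - 5)*(t - 3)*(t - 1)*(t^2 + 7*t + 12) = (t - 5)*(t - 3)*(t - 1)*(t + 3)*(t + 4)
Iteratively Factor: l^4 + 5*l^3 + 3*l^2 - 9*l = (l - 1)*(l^3 + 6*l^2 + 9*l) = (l - 1)*(l + 3)*(l^2 + 3*l) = l*(l - 1)*(l + 3)*(l + 3)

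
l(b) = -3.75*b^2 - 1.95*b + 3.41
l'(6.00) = -46.95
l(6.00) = -143.29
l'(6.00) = -46.95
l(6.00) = -143.29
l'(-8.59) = 62.48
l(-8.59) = -256.54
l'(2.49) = -20.62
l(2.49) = -24.70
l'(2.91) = -23.78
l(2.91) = -34.02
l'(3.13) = -25.42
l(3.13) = -39.43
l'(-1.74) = 11.10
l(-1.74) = -4.55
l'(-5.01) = 35.62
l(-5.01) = -80.95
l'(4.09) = -32.62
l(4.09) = -67.30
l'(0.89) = -8.62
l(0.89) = -1.30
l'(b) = -7.5*b - 1.95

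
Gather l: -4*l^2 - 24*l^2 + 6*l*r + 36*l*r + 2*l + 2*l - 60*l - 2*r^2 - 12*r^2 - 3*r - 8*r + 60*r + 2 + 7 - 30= -28*l^2 + l*(42*r - 56) - 14*r^2 + 49*r - 21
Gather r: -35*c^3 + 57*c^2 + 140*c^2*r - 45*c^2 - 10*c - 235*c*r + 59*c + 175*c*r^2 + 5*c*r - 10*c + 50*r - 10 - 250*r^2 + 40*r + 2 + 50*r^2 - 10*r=-35*c^3 + 12*c^2 + 39*c + r^2*(175*c - 200) + r*(140*c^2 - 230*c + 80) - 8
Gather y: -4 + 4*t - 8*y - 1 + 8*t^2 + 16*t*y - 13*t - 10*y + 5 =8*t^2 - 9*t + y*(16*t - 18)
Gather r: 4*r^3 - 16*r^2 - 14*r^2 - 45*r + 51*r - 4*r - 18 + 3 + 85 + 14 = 4*r^3 - 30*r^2 + 2*r + 84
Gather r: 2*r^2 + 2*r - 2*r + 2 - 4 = 2*r^2 - 2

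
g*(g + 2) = g^2 + 2*g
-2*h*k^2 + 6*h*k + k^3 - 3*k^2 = k*(-2*h + k)*(k - 3)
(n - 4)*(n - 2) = n^2 - 6*n + 8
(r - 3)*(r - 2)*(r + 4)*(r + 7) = r^4 + 6*r^3 - 21*r^2 - 74*r + 168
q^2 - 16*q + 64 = (q - 8)^2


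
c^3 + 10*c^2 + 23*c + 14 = (c + 1)*(c + 2)*(c + 7)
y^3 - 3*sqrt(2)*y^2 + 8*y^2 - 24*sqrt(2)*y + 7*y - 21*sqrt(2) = (y + 1)*(y + 7)*(y - 3*sqrt(2))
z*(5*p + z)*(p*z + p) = 5*p^2*z^2 + 5*p^2*z + p*z^3 + p*z^2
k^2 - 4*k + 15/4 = (k - 5/2)*(k - 3/2)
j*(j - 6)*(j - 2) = j^3 - 8*j^2 + 12*j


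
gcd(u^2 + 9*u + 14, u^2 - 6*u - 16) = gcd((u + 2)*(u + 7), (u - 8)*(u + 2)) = u + 2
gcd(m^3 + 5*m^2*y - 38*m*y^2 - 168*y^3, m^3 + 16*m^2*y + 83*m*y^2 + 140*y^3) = m^2 + 11*m*y + 28*y^2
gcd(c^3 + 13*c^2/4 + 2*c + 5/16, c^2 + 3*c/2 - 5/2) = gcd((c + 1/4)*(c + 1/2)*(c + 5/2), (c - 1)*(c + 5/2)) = c + 5/2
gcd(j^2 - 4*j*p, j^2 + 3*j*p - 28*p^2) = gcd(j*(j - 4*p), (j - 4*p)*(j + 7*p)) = -j + 4*p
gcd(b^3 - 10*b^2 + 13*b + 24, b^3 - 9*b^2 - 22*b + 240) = b - 8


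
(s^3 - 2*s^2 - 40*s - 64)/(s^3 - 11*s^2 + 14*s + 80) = (s + 4)/(s - 5)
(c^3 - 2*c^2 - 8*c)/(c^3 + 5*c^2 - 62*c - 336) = c*(c^2 - 2*c - 8)/(c^3 + 5*c^2 - 62*c - 336)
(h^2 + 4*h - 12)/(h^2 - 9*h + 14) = (h + 6)/(h - 7)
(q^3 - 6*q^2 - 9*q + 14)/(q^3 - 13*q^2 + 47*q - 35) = (q + 2)/(q - 5)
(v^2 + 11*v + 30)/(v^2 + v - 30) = (v + 5)/(v - 5)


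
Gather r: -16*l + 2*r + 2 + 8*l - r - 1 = -8*l + r + 1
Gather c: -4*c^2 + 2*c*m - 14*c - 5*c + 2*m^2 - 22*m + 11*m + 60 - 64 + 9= -4*c^2 + c*(2*m - 19) + 2*m^2 - 11*m + 5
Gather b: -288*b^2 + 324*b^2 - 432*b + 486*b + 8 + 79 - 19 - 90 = 36*b^2 + 54*b - 22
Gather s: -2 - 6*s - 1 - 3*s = -9*s - 3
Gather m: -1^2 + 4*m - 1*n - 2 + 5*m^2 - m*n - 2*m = 5*m^2 + m*(2 - n) - n - 3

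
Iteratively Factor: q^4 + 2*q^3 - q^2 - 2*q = (q + 1)*(q^3 + q^2 - 2*q) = (q + 1)*(q + 2)*(q^2 - q) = q*(q + 1)*(q + 2)*(q - 1)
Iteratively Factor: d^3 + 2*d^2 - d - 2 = (d + 1)*(d^2 + d - 2) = (d - 1)*(d + 1)*(d + 2)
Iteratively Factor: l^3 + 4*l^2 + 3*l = (l + 1)*(l^2 + 3*l) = (l + 1)*(l + 3)*(l)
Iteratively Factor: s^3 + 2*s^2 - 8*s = (s)*(s^2 + 2*s - 8) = s*(s - 2)*(s + 4)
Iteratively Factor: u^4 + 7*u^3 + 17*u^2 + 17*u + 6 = (u + 3)*(u^3 + 4*u^2 + 5*u + 2) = (u + 1)*(u + 3)*(u^2 + 3*u + 2) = (u + 1)*(u + 2)*(u + 3)*(u + 1)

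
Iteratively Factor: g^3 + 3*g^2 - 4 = (g + 2)*(g^2 + g - 2) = (g + 2)^2*(g - 1)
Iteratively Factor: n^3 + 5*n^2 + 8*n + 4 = (n + 2)*(n^2 + 3*n + 2) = (n + 1)*(n + 2)*(n + 2)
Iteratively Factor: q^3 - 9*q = (q + 3)*(q^2 - 3*q) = q*(q + 3)*(q - 3)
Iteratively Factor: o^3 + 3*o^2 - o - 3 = (o + 1)*(o^2 + 2*o - 3) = (o - 1)*(o + 1)*(o + 3)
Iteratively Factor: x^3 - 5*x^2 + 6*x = (x)*(x^2 - 5*x + 6) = x*(x - 3)*(x - 2)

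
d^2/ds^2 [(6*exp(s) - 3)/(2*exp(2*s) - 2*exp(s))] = 3*(2*exp(3*s) - 2*exp(2*s) + 3*exp(s) - 1)*exp(-s)/(2*(exp(3*s) - 3*exp(2*s) + 3*exp(s) - 1))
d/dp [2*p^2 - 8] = 4*p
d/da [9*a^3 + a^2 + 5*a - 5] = 27*a^2 + 2*a + 5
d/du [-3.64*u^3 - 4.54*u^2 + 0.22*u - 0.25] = -10.92*u^2 - 9.08*u + 0.22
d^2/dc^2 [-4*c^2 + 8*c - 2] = -8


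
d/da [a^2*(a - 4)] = a*(3*a - 8)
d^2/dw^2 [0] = 0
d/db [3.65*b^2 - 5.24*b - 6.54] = 7.3*b - 5.24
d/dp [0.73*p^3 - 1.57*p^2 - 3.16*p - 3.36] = 2.19*p^2 - 3.14*p - 3.16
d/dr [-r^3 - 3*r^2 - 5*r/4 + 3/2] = -3*r^2 - 6*r - 5/4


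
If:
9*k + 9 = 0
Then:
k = -1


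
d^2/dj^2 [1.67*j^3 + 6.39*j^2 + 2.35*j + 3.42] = 10.02*j + 12.78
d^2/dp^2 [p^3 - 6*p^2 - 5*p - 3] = 6*p - 12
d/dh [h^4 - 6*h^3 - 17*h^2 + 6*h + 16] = 4*h^3 - 18*h^2 - 34*h + 6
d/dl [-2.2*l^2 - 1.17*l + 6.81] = -4.4*l - 1.17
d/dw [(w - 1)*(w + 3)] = 2*w + 2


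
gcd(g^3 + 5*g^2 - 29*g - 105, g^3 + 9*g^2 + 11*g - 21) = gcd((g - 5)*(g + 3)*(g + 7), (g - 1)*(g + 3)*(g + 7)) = g^2 + 10*g + 21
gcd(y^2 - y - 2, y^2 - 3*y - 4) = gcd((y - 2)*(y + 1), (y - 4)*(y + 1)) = y + 1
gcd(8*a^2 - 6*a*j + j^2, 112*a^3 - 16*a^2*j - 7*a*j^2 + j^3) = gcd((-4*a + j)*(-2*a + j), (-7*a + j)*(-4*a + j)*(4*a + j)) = 4*a - j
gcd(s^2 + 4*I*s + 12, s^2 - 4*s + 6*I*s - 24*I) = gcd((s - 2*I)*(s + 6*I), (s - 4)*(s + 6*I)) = s + 6*I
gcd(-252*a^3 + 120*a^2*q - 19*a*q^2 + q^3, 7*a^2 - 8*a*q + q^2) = -7*a + q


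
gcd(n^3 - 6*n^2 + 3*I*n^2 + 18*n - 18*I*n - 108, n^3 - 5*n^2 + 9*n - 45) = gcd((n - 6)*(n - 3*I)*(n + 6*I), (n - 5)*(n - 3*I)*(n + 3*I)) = n - 3*I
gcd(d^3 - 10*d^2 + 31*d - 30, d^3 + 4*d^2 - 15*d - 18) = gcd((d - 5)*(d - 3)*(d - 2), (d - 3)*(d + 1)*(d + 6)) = d - 3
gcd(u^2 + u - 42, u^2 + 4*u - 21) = u + 7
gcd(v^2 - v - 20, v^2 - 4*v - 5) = v - 5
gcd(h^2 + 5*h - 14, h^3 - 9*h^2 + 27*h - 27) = 1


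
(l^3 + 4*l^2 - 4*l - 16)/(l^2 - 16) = (l^2 - 4)/(l - 4)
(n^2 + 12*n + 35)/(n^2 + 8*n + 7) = (n + 5)/(n + 1)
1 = 1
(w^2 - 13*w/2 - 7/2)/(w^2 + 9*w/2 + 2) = (w - 7)/(w + 4)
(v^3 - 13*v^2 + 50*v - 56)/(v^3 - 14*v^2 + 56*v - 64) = (v - 7)/(v - 8)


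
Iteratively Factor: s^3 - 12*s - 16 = (s - 4)*(s^2 + 4*s + 4) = (s - 4)*(s + 2)*(s + 2)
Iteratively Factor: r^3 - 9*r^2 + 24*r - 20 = (r - 5)*(r^2 - 4*r + 4) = (r - 5)*(r - 2)*(r - 2)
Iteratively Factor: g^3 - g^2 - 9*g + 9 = (g - 1)*(g^2 - 9) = (g - 3)*(g - 1)*(g + 3)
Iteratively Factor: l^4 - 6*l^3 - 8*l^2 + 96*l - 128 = (l - 2)*(l^3 - 4*l^2 - 16*l + 64) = (l - 4)*(l - 2)*(l^2 - 16) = (l - 4)*(l - 2)*(l + 4)*(l - 4)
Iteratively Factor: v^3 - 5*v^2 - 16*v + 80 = (v - 4)*(v^2 - v - 20) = (v - 4)*(v + 4)*(v - 5)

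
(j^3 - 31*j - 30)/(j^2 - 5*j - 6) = j + 5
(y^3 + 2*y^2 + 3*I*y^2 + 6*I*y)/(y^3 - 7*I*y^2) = (y^2 + y*(2 + 3*I) + 6*I)/(y*(y - 7*I))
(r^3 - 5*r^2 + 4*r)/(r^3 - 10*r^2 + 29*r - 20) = r/(r - 5)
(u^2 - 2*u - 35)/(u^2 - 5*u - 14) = (u + 5)/(u + 2)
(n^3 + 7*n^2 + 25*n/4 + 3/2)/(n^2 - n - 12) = (n^3 + 7*n^2 + 25*n/4 + 3/2)/(n^2 - n - 12)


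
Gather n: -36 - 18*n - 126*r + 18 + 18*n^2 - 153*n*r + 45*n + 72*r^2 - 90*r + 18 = 18*n^2 + n*(27 - 153*r) + 72*r^2 - 216*r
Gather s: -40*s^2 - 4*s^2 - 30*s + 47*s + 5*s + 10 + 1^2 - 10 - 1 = -44*s^2 + 22*s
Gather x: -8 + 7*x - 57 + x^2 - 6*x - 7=x^2 + x - 72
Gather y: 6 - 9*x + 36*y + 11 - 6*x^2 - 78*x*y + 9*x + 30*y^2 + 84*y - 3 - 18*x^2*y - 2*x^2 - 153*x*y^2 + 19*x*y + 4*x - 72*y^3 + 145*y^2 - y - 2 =-8*x^2 + 4*x - 72*y^3 + y^2*(175 - 153*x) + y*(-18*x^2 - 59*x + 119) + 12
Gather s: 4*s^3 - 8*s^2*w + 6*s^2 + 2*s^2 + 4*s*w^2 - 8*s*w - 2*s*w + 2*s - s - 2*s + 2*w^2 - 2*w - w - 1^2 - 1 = 4*s^3 + s^2*(8 - 8*w) + s*(4*w^2 - 10*w - 1) + 2*w^2 - 3*w - 2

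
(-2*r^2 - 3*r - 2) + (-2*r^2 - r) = -4*r^2 - 4*r - 2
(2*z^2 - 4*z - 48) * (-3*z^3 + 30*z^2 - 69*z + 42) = -6*z^5 + 72*z^4 - 114*z^3 - 1080*z^2 + 3144*z - 2016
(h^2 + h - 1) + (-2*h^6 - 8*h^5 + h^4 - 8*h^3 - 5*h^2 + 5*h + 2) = -2*h^6 - 8*h^5 + h^4 - 8*h^3 - 4*h^2 + 6*h + 1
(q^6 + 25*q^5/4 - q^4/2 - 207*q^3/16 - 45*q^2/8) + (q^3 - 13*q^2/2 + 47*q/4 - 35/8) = q^6 + 25*q^5/4 - q^4/2 - 191*q^3/16 - 97*q^2/8 + 47*q/4 - 35/8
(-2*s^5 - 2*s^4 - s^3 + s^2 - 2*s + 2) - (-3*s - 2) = -2*s^5 - 2*s^4 - s^3 + s^2 + s + 4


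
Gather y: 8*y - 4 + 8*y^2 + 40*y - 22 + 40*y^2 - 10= 48*y^2 + 48*y - 36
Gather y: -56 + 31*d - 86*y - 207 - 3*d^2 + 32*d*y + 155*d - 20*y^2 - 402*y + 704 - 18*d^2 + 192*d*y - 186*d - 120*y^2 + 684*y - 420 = -21*d^2 - 140*y^2 + y*(224*d + 196) + 21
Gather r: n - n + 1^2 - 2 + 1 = 0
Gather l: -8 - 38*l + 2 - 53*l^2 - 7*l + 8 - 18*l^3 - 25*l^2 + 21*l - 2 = -18*l^3 - 78*l^2 - 24*l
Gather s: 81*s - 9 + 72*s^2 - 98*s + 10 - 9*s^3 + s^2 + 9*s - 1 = -9*s^3 + 73*s^2 - 8*s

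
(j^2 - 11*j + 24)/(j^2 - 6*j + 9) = (j - 8)/(j - 3)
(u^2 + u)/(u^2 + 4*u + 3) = u/(u + 3)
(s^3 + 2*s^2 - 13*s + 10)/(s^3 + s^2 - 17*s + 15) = (s - 2)/(s - 3)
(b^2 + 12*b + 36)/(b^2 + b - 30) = (b + 6)/(b - 5)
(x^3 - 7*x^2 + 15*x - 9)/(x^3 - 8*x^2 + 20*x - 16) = (x^3 - 7*x^2 + 15*x - 9)/(x^3 - 8*x^2 + 20*x - 16)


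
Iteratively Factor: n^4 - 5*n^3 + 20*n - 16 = (n - 2)*(n^3 - 3*n^2 - 6*n + 8) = (n - 2)*(n + 2)*(n^2 - 5*n + 4) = (n - 4)*(n - 2)*(n + 2)*(n - 1)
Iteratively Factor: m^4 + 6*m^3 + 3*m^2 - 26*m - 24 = (m + 1)*(m^3 + 5*m^2 - 2*m - 24) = (m + 1)*(m + 4)*(m^2 + m - 6) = (m + 1)*(m + 3)*(m + 4)*(m - 2)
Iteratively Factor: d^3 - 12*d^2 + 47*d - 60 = (d - 4)*(d^2 - 8*d + 15) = (d - 5)*(d - 4)*(d - 3)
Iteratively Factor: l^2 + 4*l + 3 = (l + 3)*(l + 1)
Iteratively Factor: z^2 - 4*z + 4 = (z - 2)*(z - 2)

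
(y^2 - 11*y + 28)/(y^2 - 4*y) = (y - 7)/y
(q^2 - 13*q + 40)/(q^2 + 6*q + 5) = (q^2 - 13*q + 40)/(q^2 + 6*q + 5)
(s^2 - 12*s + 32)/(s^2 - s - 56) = (s - 4)/(s + 7)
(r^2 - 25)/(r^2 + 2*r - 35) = (r + 5)/(r + 7)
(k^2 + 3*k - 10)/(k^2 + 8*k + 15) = (k - 2)/(k + 3)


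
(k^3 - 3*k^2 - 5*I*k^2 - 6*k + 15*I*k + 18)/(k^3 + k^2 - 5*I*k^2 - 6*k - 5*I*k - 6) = (k - 3)/(k + 1)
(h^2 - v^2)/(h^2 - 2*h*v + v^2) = (-h - v)/(-h + v)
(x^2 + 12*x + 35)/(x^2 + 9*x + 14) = (x + 5)/(x + 2)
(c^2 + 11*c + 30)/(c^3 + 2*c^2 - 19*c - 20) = (c + 6)/(c^2 - 3*c - 4)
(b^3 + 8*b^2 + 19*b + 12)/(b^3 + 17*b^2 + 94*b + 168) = (b^2 + 4*b + 3)/(b^2 + 13*b + 42)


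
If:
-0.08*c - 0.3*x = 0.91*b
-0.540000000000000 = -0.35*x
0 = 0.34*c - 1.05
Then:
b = -0.78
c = 3.09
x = 1.54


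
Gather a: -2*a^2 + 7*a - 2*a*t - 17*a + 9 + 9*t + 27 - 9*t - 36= -2*a^2 + a*(-2*t - 10)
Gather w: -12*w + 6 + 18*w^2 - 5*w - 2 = 18*w^2 - 17*w + 4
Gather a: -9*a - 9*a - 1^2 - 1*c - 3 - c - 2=-18*a - 2*c - 6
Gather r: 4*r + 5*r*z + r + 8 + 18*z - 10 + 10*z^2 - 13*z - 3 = r*(5*z + 5) + 10*z^2 + 5*z - 5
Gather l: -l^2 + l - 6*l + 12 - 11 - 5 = -l^2 - 5*l - 4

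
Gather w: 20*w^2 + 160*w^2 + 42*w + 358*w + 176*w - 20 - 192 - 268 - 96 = 180*w^2 + 576*w - 576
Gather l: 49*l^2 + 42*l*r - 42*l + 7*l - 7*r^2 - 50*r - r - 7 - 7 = 49*l^2 + l*(42*r - 35) - 7*r^2 - 51*r - 14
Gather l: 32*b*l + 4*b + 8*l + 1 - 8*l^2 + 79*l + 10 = 4*b - 8*l^2 + l*(32*b + 87) + 11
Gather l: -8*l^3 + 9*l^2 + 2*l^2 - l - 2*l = -8*l^3 + 11*l^2 - 3*l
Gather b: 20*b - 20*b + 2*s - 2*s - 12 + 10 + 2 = 0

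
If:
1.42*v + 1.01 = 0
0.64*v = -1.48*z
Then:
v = -0.71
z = 0.31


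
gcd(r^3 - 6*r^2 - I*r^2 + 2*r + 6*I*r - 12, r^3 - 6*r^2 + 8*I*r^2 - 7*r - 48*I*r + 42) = r^2 + r*(-6 + I) - 6*I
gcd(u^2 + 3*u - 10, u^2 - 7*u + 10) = u - 2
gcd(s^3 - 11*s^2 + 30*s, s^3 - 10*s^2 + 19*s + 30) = s^2 - 11*s + 30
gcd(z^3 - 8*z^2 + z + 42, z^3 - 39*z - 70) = z^2 - 5*z - 14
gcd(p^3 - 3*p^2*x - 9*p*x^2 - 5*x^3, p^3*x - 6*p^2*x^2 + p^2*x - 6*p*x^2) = 1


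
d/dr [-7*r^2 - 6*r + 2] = -14*r - 6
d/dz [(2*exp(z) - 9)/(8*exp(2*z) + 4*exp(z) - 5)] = (-16*exp(2*z) + 144*exp(z) + 26)*exp(z)/(64*exp(4*z) + 64*exp(3*z) - 64*exp(2*z) - 40*exp(z) + 25)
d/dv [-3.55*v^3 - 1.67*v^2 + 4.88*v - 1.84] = -10.65*v^2 - 3.34*v + 4.88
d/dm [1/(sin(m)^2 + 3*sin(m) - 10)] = -(2*sin(m) + 3)*cos(m)/(sin(m)^2 + 3*sin(m) - 10)^2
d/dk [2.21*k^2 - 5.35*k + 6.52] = 4.42*k - 5.35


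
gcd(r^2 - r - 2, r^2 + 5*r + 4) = r + 1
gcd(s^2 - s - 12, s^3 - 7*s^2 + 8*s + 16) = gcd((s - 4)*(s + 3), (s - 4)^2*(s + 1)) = s - 4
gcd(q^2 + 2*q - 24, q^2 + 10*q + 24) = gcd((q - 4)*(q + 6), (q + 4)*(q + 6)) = q + 6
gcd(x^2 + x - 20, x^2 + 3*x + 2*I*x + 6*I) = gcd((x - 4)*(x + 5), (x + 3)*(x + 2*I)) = 1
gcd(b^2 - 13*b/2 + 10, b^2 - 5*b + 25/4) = b - 5/2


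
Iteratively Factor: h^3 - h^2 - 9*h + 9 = (h - 1)*(h^2 - 9) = (h - 3)*(h - 1)*(h + 3)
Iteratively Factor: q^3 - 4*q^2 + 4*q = (q)*(q^2 - 4*q + 4) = q*(q - 2)*(q - 2)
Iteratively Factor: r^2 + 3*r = (r)*(r + 3)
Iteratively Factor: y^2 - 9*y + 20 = (y - 4)*(y - 5)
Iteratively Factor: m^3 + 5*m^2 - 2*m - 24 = (m - 2)*(m^2 + 7*m + 12) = (m - 2)*(m + 4)*(m + 3)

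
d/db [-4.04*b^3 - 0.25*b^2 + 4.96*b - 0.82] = -12.12*b^2 - 0.5*b + 4.96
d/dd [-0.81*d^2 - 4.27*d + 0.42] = -1.62*d - 4.27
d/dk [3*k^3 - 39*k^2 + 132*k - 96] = 9*k^2 - 78*k + 132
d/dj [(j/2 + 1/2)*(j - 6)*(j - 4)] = 3*j^2/2 - 9*j + 7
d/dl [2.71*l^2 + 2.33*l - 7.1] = 5.42*l + 2.33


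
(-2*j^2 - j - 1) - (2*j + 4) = -2*j^2 - 3*j - 5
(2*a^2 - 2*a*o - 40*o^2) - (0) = 2*a^2 - 2*a*o - 40*o^2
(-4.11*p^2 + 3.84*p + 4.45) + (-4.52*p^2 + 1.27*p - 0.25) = -8.63*p^2 + 5.11*p + 4.2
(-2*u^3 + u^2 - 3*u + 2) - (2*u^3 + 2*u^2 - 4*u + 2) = -4*u^3 - u^2 + u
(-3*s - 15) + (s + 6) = -2*s - 9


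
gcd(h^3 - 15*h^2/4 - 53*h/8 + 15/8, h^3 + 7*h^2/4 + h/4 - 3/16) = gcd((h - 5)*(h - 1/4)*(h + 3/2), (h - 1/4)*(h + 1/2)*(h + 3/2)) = h^2 + 5*h/4 - 3/8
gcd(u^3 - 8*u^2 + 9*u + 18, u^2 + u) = u + 1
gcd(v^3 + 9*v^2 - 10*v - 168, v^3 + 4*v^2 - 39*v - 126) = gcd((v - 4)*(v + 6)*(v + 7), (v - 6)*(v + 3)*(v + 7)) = v + 7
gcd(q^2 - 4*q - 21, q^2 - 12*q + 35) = q - 7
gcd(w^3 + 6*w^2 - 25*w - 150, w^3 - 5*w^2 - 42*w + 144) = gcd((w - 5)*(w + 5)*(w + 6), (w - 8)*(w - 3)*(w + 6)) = w + 6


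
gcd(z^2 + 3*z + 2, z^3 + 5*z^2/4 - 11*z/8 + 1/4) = z + 2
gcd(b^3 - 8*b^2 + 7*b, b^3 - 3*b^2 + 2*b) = b^2 - b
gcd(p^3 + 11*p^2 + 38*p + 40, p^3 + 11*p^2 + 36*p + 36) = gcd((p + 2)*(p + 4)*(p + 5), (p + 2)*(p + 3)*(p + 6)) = p + 2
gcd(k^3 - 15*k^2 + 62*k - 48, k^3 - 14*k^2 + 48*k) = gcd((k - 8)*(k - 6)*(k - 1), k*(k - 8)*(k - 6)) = k^2 - 14*k + 48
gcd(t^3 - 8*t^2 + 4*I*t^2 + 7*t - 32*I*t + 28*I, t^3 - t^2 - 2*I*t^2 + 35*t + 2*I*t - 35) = t - 1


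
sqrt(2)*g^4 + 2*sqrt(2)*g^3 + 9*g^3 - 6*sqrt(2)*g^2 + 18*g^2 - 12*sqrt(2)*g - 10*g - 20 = (g + 2)*(g - sqrt(2))*(g + 5*sqrt(2))*(sqrt(2)*g + 1)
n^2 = n^2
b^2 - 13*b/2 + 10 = (b - 4)*(b - 5/2)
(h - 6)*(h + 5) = h^2 - h - 30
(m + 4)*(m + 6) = m^2 + 10*m + 24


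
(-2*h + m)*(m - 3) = -2*h*m + 6*h + m^2 - 3*m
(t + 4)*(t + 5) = t^2 + 9*t + 20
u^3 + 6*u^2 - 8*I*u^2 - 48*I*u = u*(u + 6)*(u - 8*I)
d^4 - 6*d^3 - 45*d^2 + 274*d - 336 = (d - 8)*(d - 3)*(d - 2)*(d + 7)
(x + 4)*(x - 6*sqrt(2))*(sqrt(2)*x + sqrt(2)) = sqrt(2)*x^3 - 12*x^2 + 5*sqrt(2)*x^2 - 60*x + 4*sqrt(2)*x - 48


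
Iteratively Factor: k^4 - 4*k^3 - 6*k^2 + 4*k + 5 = (k + 1)*(k^3 - 5*k^2 - k + 5) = (k - 5)*(k + 1)*(k^2 - 1) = (k - 5)*(k - 1)*(k + 1)*(k + 1)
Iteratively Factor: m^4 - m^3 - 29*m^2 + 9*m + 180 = (m - 5)*(m^3 + 4*m^2 - 9*m - 36) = (m - 5)*(m + 3)*(m^2 + m - 12) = (m - 5)*(m + 3)*(m + 4)*(m - 3)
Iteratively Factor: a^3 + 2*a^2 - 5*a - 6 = (a + 3)*(a^2 - a - 2) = (a + 1)*(a + 3)*(a - 2)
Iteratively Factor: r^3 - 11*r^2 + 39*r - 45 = (r - 5)*(r^2 - 6*r + 9) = (r - 5)*(r - 3)*(r - 3)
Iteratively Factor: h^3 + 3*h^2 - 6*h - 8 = (h - 2)*(h^2 + 5*h + 4) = (h - 2)*(h + 4)*(h + 1)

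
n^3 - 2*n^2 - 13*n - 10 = (n - 5)*(n + 1)*(n + 2)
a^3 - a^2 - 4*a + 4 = (a - 2)*(a - 1)*(a + 2)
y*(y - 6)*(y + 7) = y^3 + y^2 - 42*y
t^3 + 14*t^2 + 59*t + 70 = (t + 2)*(t + 5)*(t + 7)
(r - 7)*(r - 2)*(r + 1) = r^3 - 8*r^2 + 5*r + 14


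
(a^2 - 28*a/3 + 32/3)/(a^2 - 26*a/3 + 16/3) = (3*a - 4)/(3*a - 2)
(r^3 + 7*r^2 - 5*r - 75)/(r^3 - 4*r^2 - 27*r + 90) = (r + 5)/(r - 6)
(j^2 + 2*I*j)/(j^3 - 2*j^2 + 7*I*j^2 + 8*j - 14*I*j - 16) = j*(j + 2*I)/(j^3 + j^2*(-2 + 7*I) + 2*j*(4 - 7*I) - 16)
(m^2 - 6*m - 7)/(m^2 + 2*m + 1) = (m - 7)/(m + 1)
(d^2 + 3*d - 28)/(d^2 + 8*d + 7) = (d - 4)/(d + 1)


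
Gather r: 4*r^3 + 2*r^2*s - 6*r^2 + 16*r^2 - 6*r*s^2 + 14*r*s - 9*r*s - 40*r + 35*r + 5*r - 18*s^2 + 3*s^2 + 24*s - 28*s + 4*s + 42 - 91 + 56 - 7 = 4*r^3 + r^2*(2*s + 10) + r*(-6*s^2 + 5*s) - 15*s^2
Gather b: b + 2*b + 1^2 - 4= 3*b - 3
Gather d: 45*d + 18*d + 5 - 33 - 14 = 63*d - 42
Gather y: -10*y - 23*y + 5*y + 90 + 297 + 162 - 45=504 - 28*y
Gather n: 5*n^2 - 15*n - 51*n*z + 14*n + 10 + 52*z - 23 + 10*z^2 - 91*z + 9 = 5*n^2 + n*(-51*z - 1) + 10*z^2 - 39*z - 4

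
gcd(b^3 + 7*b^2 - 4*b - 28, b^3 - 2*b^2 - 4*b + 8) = b^2 - 4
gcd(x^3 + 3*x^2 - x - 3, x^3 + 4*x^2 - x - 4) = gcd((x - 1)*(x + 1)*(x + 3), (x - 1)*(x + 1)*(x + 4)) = x^2 - 1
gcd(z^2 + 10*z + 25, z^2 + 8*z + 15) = z + 5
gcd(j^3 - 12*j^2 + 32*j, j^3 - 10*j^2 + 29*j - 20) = j - 4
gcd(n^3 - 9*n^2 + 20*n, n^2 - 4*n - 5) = n - 5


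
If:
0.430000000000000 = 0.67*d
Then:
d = 0.64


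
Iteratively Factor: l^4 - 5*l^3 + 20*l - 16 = (l - 4)*(l^3 - l^2 - 4*l + 4) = (l - 4)*(l - 2)*(l^2 + l - 2) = (l - 4)*(l - 2)*(l - 1)*(l + 2)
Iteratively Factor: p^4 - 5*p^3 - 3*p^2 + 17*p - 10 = (p - 1)*(p^3 - 4*p^2 - 7*p + 10) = (p - 5)*(p - 1)*(p^2 + p - 2) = (p - 5)*(p - 1)^2*(p + 2)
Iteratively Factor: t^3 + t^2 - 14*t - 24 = (t - 4)*(t^2 + 5*t + 6) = (t - 4)*(t + 3)*(t + 2)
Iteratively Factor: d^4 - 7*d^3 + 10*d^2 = (d - 5)*(d^3 - 2*d^2) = (d - 5)*(d - 2)*(d^2) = d*(d - 5)*(d - 2)*(d)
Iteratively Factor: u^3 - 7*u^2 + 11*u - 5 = (u - 1)*(u^2 - 6*u + 5) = (u - 1)^2*(u - 5)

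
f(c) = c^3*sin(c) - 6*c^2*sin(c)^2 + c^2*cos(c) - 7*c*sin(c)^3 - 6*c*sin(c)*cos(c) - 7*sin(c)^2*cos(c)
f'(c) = c^3*cos(c) - 12*c^2*sin(c)*cos(c) + 2*c^2*sin(c) - 21*c*sin(c)^2*cos(c) - 6*c*sin(c)^2 - 6*c*cos(c)^2 + 2*c*cos(c) - 14*sin(c)*cos(c)^2 - 6*sin(c)*cos(c)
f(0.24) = -0.70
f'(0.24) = -5.89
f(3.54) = -45.25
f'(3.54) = -119.37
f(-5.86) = -71.15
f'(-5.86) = -273.20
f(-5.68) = -118.35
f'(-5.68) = -247.03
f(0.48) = -2.87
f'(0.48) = -12.30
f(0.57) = -4.09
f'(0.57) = -14.74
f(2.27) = -10.25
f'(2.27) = 30.77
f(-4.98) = -213.78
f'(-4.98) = -10.22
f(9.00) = 161.04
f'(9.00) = -276.16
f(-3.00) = -3.58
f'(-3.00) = 32.90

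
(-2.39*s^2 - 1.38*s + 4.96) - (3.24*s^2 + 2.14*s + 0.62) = -5.63*s^2 - 3.52*s + 4.34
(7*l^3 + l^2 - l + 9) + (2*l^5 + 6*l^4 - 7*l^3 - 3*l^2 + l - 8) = 2*l^5 + 6*l^4 - 2*l^2 + 1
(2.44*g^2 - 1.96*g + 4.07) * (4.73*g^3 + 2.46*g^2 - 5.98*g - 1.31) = 11.5412*g^5 - 3.2684*g^4 - 0.161699999999996*g^3 + 18.5366*g^2 - 21.771*g - 5.3317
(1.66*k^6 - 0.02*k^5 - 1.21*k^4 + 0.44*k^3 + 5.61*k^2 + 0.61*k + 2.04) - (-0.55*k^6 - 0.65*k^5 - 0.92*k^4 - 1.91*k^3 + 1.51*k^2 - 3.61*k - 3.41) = 2.21*k^6 + 0.63*k^5 - 0.29*k^4 + 2.35*k^3 + 4.1*k^2 + 4.22*k + 5.45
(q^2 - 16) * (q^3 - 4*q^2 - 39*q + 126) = q^5 - 4*q^4 - 55*q^3 + 190*q^2 + 624*q - 2016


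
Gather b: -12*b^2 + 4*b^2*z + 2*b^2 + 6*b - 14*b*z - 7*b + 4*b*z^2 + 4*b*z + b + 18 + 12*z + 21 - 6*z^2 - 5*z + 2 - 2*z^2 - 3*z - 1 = b^2*(4*z - 10) + b*(4*z^2 - 10*z) - 8*z^2 + 4*z + 40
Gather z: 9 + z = z + 9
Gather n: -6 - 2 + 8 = 0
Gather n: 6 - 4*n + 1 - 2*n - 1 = 6 - 6*n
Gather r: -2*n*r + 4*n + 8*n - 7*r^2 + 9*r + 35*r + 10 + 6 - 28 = 12*n - 7*r^2 + r*(44 - 2*n) - 12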